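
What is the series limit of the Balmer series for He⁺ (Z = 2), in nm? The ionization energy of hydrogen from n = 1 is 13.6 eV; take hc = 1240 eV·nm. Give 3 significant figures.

91.2 nm

The Balmer series has lower level n_f = 2; the series limit corresponds to n_i → ∞.
ΔE_max = 13.6 × 4 / 2² = 13.60 eV.
λ_min = 1240 / 13.60 = 91.2 nm.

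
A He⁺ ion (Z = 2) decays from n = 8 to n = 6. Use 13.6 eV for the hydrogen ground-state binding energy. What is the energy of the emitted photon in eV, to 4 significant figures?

0.6611 eV

The Bohr energies scale as Z², so for Z = 2: E_n = −54.40/n² eV.
E_8 = −54.40/64 = −0.8500 eV and E_6 = −54.40/36 = −1.511 eV.
The photon energy is |E_8 − E_6| = 0.6611 eV.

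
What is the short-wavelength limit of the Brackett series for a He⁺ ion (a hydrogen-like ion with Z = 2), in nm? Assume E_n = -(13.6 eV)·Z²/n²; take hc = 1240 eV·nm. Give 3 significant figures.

365 nm

The Brackett series has lower level n_f = 4; the series limit corresponds to n_i → ∞.
ΔE_max = 13.6 × 4 / 4² = 3.400 eV.
λ_min = 1240 / 3.400 = 365 nm.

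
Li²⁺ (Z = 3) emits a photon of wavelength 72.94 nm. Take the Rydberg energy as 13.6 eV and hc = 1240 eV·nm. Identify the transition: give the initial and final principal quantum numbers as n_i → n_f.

n_i = 3, n_f = 2

The photon energy is ΔE = hc/λ = 1240 / 72.94 = 17.00 eV.
With Z = 3, ΔE = 122.4 × (1/n_f² − 1/n_i²), so 1/n_f² − 1/n_i² = 0.1389.
Trying n_f = 2 gives 1/n_i² = 0.1111, i.e. n_i ≈ 3; this pair matches.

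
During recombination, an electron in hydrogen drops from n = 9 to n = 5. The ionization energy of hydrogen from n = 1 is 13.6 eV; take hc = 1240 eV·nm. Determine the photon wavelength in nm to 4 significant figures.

3297 nm

ΔE = 13.60 × (1/5² − 1/9²) = 13.60 × 0.02765 = 0.3761 eV.
λ = hc/ΔE = 1240 / 0.3761 = 3297 nm.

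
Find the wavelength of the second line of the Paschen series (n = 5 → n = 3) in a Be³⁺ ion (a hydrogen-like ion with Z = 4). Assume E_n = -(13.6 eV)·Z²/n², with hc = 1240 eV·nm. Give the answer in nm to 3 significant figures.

The Paschen series terminates on n_f = 3; the second line has n_i = 3+2 = 5.
ΔE = 217.6 × (1/3² − 1/5²) = 15.47 eV.
λ = 1240 / 15.47 = 80.1 nm.

80.1 nm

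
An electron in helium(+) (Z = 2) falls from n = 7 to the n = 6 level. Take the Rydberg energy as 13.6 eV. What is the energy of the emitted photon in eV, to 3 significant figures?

0.401 eV

The Bohr energies scale as Z², so for Z = 2: E_n = −54.40/n² eV.
E_7 = −54.40/49 = −1.110 eV and E_6 = −54.40/36 = −1.511 eV.
The photon energy is |E_7 − E_6| = 0.401 eV.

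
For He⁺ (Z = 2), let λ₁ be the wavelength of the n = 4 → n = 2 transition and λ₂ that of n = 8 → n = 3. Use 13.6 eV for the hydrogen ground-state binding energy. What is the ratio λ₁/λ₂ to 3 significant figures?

λ ∝ 1/ΔE ∝ 1/(1/n_f² − 1/n_i²), and the Z² and hc factors cancel in the ratio.
λ₁/λ₂ = (1/3² − 1/8²)/(1/2² − 1/4²) = 0.09549/0.1875 = 0.509.

0.509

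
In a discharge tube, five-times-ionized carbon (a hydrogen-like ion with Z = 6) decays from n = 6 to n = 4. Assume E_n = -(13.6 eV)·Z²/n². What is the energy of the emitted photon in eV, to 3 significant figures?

The Bohr energies scale as Z², so for Z = 6: E_n = −489.6/n² eV.
E_6 = −489.6/36 = −13.60 eV and E_4 = −489.6/16 = −30.60 eV.
The photon energy is |E_6 − E_4| = 17.0 eV.

17.0 eV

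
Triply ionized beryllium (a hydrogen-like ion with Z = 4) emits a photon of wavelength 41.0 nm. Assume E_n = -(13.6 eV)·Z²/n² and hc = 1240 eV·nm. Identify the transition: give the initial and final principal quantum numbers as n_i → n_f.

n_i = 3, n_f = 2

The photon energy is ΔE = hc/λ = 1240 / 41.0 = 30.24 eV.
With Z = 4, ΔE = 217.6 × (1/n_f² − 1/n_i²), so 1/n_f² − 1/n_i² = 0.1390.
Trying n_f = 2 gives 1/n_i² = 0.1110, i.e. n_i ≈ 3; this pair matches.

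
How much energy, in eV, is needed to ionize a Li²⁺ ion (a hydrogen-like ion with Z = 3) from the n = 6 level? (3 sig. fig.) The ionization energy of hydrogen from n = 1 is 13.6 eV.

E_n = −13.6 Z²/n² = −122.4/n² eV for Z = 3.
E_6 = −122.4/36 = −3.40 eV, so ionization (to E = 0) requires 3.40 eV.

3.40 eV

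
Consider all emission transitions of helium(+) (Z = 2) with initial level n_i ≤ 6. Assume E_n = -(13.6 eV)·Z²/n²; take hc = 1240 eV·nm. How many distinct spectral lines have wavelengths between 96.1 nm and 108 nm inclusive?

1

Enumerate all n_i → n_f pairs with 1 ≤ n_f < n_i ≤ 6 and compute λ = 1240 / [13.6·4·(1/n_f² − 1/n_i²)].
Lines falling in [96.1, 108] nm: 6→2 (102.6 nm).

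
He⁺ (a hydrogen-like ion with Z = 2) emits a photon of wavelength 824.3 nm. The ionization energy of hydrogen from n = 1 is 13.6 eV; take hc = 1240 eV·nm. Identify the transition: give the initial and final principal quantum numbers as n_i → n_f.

n_i = 9, n_f = 5

The photon energy is ΔE = hc/λ = 1240 / 824.3 = 1.504 eV.
With Z = 2, ΔE = 54.40 × (1/n_f² − 1/n_i²), so 1/n_f² − 1/n_i² = 0.02765.
Trying n_f = 5 gives 1/n_i² = 0.01235, i.e. n_i ≈ 9; this pair matches.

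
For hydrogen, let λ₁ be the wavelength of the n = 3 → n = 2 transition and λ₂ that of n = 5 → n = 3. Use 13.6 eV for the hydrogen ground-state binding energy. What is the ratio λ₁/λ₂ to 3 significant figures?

λ ∝ 1/ΔE ∝ 1/(1/n_f² − 1/n_i²), and the Z² and hc factors cancel in the ratio.
λ₁/λ₂ = (1/3² − 1/5²)/(1/2² − 1/3²) = 0.07111/0.1389 = 0.512.

0.512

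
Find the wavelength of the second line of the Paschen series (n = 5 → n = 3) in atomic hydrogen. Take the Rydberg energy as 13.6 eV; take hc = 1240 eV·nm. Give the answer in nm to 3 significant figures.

1280 nm

The Paschen series terminates on n_f = 3; the second line has n_i = 3+2 = 5.
ΔE = 13.60 × (1/3² − 1/5²) = 0.9671 eV.
λ = 1240 / 0.9671 = 1280 nm.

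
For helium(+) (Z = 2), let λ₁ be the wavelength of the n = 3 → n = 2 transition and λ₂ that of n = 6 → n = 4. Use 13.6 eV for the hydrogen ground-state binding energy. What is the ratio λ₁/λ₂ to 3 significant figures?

0.250

λ ∝ 1/ΔE ∝ 1/(1/n_f² − 1/n_i²), and the Z² and hc factors cancel in the ratio.
λ₁/λ₂ = (1/4² − 1/6²)/(1/2² − 1/3²) = 0.03472/0.1389 = 0.250.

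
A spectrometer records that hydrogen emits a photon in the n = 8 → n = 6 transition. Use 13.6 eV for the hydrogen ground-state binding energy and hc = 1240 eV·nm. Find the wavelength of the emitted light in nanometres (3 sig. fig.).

ΔE = 13.60 × (1/6² − 1/8²) = 13.60 × 0.01215 = 0.1653 eV.
λ = hc/ΔE = 1240 / 0.1653 = 7500 nm.

7500 nm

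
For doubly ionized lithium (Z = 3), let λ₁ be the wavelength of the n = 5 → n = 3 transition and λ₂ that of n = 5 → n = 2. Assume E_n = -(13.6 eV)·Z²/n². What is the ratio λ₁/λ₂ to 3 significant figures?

2.95

λ ∝ 1/ΔE ∝ 1/(1/n_f² − 1/n_i²), and the Z² and hc factors cancel in the ratio.
λ₁/λ₂ = (1/2² − 1/5²)/(1/3² − 1/5²) = 0.2100/0.07111 = 2.95.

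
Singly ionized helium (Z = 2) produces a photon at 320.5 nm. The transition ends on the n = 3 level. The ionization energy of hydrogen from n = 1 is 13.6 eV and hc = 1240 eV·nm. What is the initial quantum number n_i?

The photon energy is ΔE = hc/λ = 1240 / 320.5 = 3.869 eV.
With Z = 2, ΔE = 54.40 × (1/n_f² − 1/n_i²), so 1/n_f² − 1/n_i² = 0.07112.
With n_f = 3: 1/n_i² = 1/9 − 0.07112 = 0.03999, so n_i ≈ 5.00.

n_i = 5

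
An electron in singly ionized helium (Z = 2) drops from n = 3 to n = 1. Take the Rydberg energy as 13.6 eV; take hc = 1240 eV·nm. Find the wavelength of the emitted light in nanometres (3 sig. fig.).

For Z = 2 the level energies scale as Z², so the effective Rydberg energy is 13.6 × 4 = 54.40 eV.
ΔE = 54.40 × (1/1² − 1/3²) = 54.40 × 0.8889 = 48.36 eV.
λ = hc/ΔE = 1240 / 48.36 = 25.6 nm.

25.6 nm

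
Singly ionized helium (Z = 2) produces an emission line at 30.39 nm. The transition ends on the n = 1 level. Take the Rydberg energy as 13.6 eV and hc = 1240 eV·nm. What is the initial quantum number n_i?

n_i = 2

The photon energy is ΔE = hc/λ = 1240 / 30.39 = 40.80 eV.
With Z = 2, ΔE = 54.40 × (1/n_f² − 1/n_i²), so 1/n_f² − 1/n_i² = 0.7501.
With n_f = 1: 1/n_i² = 1/1 − 0.7501 = 0.2499, so n_i ≈ 2.00.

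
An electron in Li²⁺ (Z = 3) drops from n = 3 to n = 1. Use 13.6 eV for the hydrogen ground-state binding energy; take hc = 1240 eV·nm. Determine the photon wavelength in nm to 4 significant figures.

11.40 nm

For Z = 3 the level energies scale as Z², so the effective Rydberg energy is 13.6 × 9 = 122.4 eV.
ΔE = 122.4 × (1/1² − 1/3²) = 122.4 × 0.8889 = 108.8 eV.
λ = hc/ΔE = 1240 / 108.8 = 11.40 nm.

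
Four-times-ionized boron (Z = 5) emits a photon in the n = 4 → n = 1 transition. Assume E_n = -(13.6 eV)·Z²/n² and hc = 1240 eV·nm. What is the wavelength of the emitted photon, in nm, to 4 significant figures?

3.890 nm

For Z = 5 the level energies scale as Z², so the effective Rydberg energy is 13.6 × 25 = 340.0 eV.
ΔE = 340.0 × (1/1² − 1/4²) = 340.0 × 0.9375 = 318.8 eV.
λ = hc/ΔE = 1240 / 318.8 = 3.890 nm.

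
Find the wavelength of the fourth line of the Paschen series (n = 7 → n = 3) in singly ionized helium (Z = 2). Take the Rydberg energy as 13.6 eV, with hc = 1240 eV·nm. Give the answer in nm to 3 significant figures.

The Paschen series terminates on n_f = 3; the fourth line has n_i = 3+4 = 7.
ΔE = 54.40 × (1/3² − 1/7²) = 4.934 eV.
λ = 1240 / 4.934 = 251 nm.

251 nm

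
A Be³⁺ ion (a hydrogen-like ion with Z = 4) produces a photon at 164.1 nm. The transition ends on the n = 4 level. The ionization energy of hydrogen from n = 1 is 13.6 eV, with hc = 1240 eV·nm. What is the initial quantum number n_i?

n_i = 6

The photon energy is ΔE = hc/λ = 1240 / 164.1 = 7.556 eV.
With Z = 4, ΔE = 217.6 × (1/n_f² − 1/n_i²), so 1/n_f² − 1/n_i² = 0.03473.
With n_f = 4: 1/n_i² = 1/16 − 0.03473 = 0.02777, so n_i ≈ 6.00.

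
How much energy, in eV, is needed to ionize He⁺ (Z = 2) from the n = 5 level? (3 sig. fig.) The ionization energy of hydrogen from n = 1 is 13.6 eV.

2.18 eV

E_n = −13.6 Z²/n² = −54.40/n² eV for Z = 2.
E_5 = −54.40/25 = −2.18 eV, so ionization (to E = 0) requires 2.18 eV.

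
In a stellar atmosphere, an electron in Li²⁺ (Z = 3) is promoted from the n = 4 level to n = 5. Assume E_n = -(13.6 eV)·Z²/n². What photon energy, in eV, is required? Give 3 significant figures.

2.75 eV

The Bohr energies scale as Z², so for Z = 3: E_n = −122.4/n² eV.
E_5 = −122.4/25 = −4.896 eV and E_4 = −122.4/16 = −7.650 eV.
The photon energy is |E_5 − E_4| = 2.75 eV.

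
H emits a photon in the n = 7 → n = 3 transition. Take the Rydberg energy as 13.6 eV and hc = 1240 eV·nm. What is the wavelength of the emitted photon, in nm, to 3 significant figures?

1010 nm

ΔE = 13.60 × (1/3² − 1/7²) = 13.60 × 0.09070 = 1.234 eV.
λ = hc/ΔE = 1240 / 1.234 = 1010 nm.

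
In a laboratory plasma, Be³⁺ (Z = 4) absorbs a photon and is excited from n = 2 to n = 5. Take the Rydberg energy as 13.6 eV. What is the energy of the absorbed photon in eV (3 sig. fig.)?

45.7 eV

The Bohr energies scale as Z², so for Z = 4: E_n = −217.6/n² eV.
E_5 = −217.6/25 = −8.704 eV and E_2 = −217.6/4 = −54.40 eV.
The photon energy is |E_5 − E_2| = 45.7 eV.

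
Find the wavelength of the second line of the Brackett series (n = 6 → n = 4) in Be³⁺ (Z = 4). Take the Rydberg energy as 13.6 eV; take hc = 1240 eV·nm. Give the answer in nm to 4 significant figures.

The Brackett series terminates on n_f = 4; the second line has n_i = 4+2 = 6.
ΔE = 217.6 × (1/4² − 1/6²) = 7.556 eV.
λ = 1240 / 7.556 = 164.1 nm.

164.1 nm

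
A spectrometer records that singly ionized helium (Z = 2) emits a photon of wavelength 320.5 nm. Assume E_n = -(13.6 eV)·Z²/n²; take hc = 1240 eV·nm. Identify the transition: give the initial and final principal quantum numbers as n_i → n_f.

The photon energy is ΔE = hc/λ = 1240 / 320.5 = 3.869 eV.
With Z = 2, ΔE = 54.40 × (1/n_f² − 1/n_i²), so 1/n_f² − 1/n_i² = 0.07112.
Trying n_f = 3 gives 1/n_i² = 0.03999, i.e. n_i ≈ 5; this pair matches.

n_i = 5, n_f = 3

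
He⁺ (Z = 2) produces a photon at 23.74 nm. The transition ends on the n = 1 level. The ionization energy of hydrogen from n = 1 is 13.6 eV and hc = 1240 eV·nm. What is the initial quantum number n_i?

n_i = 5

The photon energy is ΔE = hc/λ = 1240 / 23.74 = 52.23 eV.
With Z = 2, ΔE = 54.40 × (1/n_f² − 1/n_i²), so 1/n_f² − 1/n_i² = 0.9602.
With n_f = 1: 1/n_i² = 1/1 − 0.9602 = 0.03984, so n_i ≈ 5.01.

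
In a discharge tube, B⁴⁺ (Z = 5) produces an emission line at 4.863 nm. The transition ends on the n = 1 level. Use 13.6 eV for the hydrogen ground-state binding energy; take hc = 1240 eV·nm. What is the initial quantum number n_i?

The photon energy is ΔE = hc/λ = 1240 / 4.863 = 255.0 eV.
With Z = 5, ΔE = 340.0 × (1/n_f² − 1/n_i²), so 1/n_f² − 1/n_i² = 0.7500.
With n_f = 1: 1/n_i² = 1/1 − 0.7500 = 0.2500, so n_i ≈ 2.00.

n_i = 2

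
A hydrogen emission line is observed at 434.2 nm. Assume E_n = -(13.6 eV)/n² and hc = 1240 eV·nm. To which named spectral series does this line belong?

Balmer

ΔE = 1240/434.2 = 2.856 eV.
This matches 13.6 × (1/2² − 1/5²), so n_f = 2: the Balmer series.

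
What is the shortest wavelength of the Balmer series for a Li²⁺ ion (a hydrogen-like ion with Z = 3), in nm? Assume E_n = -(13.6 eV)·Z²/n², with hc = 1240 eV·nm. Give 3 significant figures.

The Balmer series has lower level n_f = 2; the series limit corresponds to n_i → ∞.
ΔE_max = 13.6 × 9 / 2² = 30.60 eV.
λ_min = 1240 / 30.60 = 40.5 nm.

40.5 nm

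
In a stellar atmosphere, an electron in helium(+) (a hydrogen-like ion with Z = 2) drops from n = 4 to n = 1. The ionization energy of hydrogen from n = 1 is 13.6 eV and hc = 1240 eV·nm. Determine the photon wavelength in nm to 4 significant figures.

For Z = 2 the level energies scale as Z², so the effective Rydberg energy is 13.6 × 4 = 54.40 eV.
ΔE = 54.40 × (1/1² − 1/4²) = 54.40 × 0.9375 = 51.00 eV.
λ = hc/ΔE = 1240 / 51.00 = 24.31 nm.

24.31 nm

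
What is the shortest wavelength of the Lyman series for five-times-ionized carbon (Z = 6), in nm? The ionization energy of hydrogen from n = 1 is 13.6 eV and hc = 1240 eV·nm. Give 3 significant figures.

2.53 nm

The Lyman series has lower level n_f = 1; the series limit corresponds to n_i → ∞.
ΔE_max = 13.6 × 36 / 1² = 489.6 eV.
λ_min = 1240 / 489.6 = 2.53 nm.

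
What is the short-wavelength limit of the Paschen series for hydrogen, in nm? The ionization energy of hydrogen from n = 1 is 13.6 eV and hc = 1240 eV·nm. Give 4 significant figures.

820.6 nm

The Paschen series has lower level n_f = 3; the series limit corresponds to n_i → ∞.
ΔE_max = 13.6 × 1 / 3² = 1.511 eV.
λ_min = 1240 / 1.511 = 820.6 nm.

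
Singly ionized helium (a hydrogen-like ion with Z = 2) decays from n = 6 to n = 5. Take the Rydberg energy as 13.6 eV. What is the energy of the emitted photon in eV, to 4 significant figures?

The Bohr energies scale as Z², so for Z = 2: E_n = −54.40/n² eV.
E_6 = −54.40/36 = −1.511 eV and E_5 = −54.40/25 = −2.176 eV.
The photon energy is |E_6 − E_5| = 0.6649 eV.

0.6649 eV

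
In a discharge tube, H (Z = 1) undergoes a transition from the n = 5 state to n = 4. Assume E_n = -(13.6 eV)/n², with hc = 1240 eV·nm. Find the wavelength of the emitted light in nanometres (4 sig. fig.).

4052 nm

ΔE = 13.60 × (1/4² − 1/5²) = 13.60 × 0.02250 = 0.3060 eV.
λ = hc/ΔE = 1240 / 0.3060 = 4052 nm.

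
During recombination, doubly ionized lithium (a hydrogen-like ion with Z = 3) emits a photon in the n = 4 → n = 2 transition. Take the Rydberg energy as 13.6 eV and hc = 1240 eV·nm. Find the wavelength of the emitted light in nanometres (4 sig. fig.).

For Z = 3 the level energies scale as Z², so the effective Rydberg energy is 13.6 × 9 = 122.4 eV.
ΔE = 122.4 × (1/2² − 1/4²) = 122.4 × 0.1875 = 22.95 eV.
λ = hc/ΔE = 1240 / 22.95 = 54.03 nm.

54.03 nm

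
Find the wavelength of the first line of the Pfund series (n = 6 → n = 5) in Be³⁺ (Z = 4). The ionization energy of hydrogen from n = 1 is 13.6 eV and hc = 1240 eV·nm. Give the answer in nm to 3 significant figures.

The Pfund series terminates on n_f = 5; the first line has n_i = 5+1 = 6.
ΔE = 217.6 × (1/5² − 1/6²) = 2.660 eV.
λ = 1240 / 2.660 = 466 nm.

466 nm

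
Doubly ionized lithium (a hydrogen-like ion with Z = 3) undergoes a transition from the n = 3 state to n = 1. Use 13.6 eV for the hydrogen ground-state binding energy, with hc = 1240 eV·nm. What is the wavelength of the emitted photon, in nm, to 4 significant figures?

11.40 nm

For Z = 3 the level energies scale as Z², so the effective Rydberg energy is 13.6 × 9 = 122.4 eV.
ΔE = 122.4 × (1/1² − 1/3²) = 122.4 × 0.8889 = 108.8 eV.
λ = hc/ΔE = 1240 / 108.8 = 11.40 nm.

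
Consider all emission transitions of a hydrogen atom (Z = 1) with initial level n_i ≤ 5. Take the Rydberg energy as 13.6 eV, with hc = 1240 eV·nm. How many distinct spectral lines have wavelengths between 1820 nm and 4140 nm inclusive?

2

Enumerate all n_i → n_f pairs with 1 ≤ n_f < n_i ≤ 5 and compute λ = 1240 / [13.6·1·(1/n_f² − 1/n_i²)].
Lines falling in [1820, 4140] nm: 4→3 (1876 nm), 5→4 (4052 nm).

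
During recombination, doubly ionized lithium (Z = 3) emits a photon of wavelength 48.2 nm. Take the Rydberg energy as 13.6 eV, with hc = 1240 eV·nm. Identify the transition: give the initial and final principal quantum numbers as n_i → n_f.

The photon energy is ΔE = hc/λ = 1240 / 48.2 = 25.73 eV.
With Z = 3, ΔE = 122.4 × (1/n_f² − 1/n_i²), so 1/n_f² − 1/n_i² = 0.2102.
Trying n_f = 2 gives 1/n_i² = 0.03982, i.e. n_i ≈ 5; this pair matches.

n_i = 5, n_f = 2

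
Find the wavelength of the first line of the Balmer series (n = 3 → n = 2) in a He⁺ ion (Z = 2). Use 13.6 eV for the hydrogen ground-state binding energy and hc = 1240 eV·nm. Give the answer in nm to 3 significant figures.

164 nm

The Balmer series terminates on n_f = 2; the first line has n_i = 2+1 = 3.
ΔE = 54.40 × (1/2² − 1/3²) = 7.556 eV.
λ = 1240 / 7.556 = 164 nm.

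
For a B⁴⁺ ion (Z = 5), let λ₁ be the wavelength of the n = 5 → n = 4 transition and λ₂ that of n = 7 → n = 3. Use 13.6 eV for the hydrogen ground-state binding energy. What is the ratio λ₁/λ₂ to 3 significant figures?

λ ∝ 1/ΔE ∝ 1/(1/n_f² − 1/n_i²), and the Z² and hc factors cancel in the ratio.
λ₁/λ₂ = (1/3² − 1/7²)/(1/4² − 1/5²) = 0.09070/0.02250 = 4.03.

4.03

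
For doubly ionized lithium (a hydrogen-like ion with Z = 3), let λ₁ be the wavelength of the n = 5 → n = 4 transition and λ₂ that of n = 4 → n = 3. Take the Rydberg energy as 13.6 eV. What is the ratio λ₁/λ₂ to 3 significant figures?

2.16

λ ∝ 1/ΔE ∝ 1/(1/n_f² − 1/n_i²), and the Z² and hc factors cancel in the ratio.
λ₁/λ₂ = (1/3² − 1/4²)/(1/4² − 1/5²) = 0.04861/0.02250 = 2.16.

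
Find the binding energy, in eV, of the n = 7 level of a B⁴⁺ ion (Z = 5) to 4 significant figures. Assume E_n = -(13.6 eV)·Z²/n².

E_n = −13.6 Z²/n² = −340.0/n² eV for Z = 5.
E_7 = −340.0/49 = −6.939 eV, so ionization (to E = 0) requires 6.939 eV.

6.939 eV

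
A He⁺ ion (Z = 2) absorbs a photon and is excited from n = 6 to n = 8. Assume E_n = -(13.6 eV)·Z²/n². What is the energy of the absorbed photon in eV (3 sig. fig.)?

The Bohr energies scale as Z², so for Z = 2: E_n = −54.40/n² eV.
E_8 = −54.40/64 = −0.8500 eV and E_6 = −54.40/36 = −1.511 eV.
The photon energy is |E_8 − E_6| = 0.661 eV.

0.661 eV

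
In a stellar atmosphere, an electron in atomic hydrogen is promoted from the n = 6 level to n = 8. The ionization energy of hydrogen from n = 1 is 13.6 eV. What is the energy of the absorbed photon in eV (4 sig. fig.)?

0.1653 eV

E_8 = −13.60/64 = −0.2125 eV and E_6 = −13.60/36 = −0.3778 eV.
The photon energy is |E_8 − E_6| = 0.1653 eV.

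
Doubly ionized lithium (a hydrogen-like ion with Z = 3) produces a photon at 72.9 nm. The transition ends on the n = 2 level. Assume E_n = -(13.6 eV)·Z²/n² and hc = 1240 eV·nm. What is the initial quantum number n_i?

The photon energy is ΔE = hc/λ = 1240 / 72.9 = 17.01 eV.
With Z = 3, ΔE = 122.4 × (1/n_f² − 1/n_i²), so 1/n_f² − 1/n_i² = 0.1390.
With n_f = 2: 1/n_i² = 1/4 − 0.1390 = 0.1110, so n_i ≈ 3.00.

n_i = 3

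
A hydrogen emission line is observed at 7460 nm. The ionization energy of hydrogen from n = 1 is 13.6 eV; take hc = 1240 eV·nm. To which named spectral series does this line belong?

Pfund

ΔE = 1240/7460 = 0.1662 eV.
This matches 13.6 × (1/5² − 1/6²), so n_f = 5: the Pfund series.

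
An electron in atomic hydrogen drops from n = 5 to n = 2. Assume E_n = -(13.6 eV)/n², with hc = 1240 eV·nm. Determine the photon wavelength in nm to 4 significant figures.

434.2 nm

ΔE = 13.60 × (1/2² − 1/5²) = 13.60 × 0.2100 = 2.856 eV.
λ = hc/ΔE = 1240 / 2.856 = 434.2 nm.
This line belongs to the Balmer series.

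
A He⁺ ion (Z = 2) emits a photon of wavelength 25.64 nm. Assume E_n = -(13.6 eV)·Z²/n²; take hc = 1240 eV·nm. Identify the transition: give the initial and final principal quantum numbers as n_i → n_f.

The photon energy is ΔE = hc/λ = 1240 / 25.64 = 48.36 eV.
With Z = 2, ΔE = 54.40 × (1/n_f² − 1/n_i²), so 1/n_f² − 1/n_i² = 0.8890.
Trying n_f = 1 gives 1/n_i² = 0.1110, i.e. n_i ≈ 3; this pair matches.

n_i = 3, n_f = 1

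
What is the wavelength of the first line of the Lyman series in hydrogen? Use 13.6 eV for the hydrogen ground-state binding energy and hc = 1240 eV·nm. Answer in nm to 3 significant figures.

122 nm

The Lyman series terminates on n_f = 1; the first line has n_i = 1+1 = 2.
ΔE = 13.60 × (1/1² − 1/2²) = 10.20 eV.
λ = 1240 / 10.20 = 122 nm.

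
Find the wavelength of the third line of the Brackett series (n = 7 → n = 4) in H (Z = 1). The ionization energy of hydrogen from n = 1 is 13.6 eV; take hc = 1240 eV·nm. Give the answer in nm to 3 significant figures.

The Brackett series terminates on n_f = 4; the third line has n_i = 4+3 = 7.
ΔE = 13.60 × (1/4² − 1/7²) = 0.5724 eV.
λ = 1240 / 0.5724 = 2170 nm.

2170 nm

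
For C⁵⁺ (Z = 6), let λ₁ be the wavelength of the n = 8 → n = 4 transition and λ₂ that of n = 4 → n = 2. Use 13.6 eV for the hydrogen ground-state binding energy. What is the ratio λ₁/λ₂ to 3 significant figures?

λ ∝ 1/ΔE ∝ 1/(1/n_f² − 1/n_i²), and the Z² and hc factors cancel in the ratio.
λ₁/λ₂ = (1/2² − 1/4²)/(1/4² − 1/8²) = 0.1875/0.04688 = 4.00.

4.00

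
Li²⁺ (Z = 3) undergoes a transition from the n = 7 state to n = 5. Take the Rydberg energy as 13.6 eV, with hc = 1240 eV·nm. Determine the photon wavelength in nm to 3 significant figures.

517 nm

For Z = 3 the level energies scale as Z², so the effective Rydberg energy is 13.6 × 9 = 122.4 eV.
ΔE = 122.4 × (1/5² − 1/7²) = 122.4 × 0.01959 = 2.398 eV.
λ = hc/ΔE = 1240 / 2.398 = 517 nm.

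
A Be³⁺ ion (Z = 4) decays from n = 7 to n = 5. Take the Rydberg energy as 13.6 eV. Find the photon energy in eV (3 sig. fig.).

The Bohr energies scale as Z², so for Z = 4: E_n = −217.6/n² eV.
E_7 = −217.6/49 = −4.441 eV and E_5 = −217.6/25 = −8.704 eV.
The photon energy is |E_7 − E_5| = 4.26 eV.

4.26 eV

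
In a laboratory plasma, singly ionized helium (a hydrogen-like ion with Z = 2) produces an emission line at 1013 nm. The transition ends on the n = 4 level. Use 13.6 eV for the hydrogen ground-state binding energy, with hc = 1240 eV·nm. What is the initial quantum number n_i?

n_i = 5

The photon energy is ΔE = hc/λ = 1240 / 1013 = 1.224 eV.
With Z = 2, ΔE = 54.40 × (1/n_f² − 1/n_i²), so 1/n_f² − 1/n_i² = 0.02250.
With n_f = 4: 1/n_i² = 1/16 − 0.02250 = 0.04000, so n_i ≈ 5.00.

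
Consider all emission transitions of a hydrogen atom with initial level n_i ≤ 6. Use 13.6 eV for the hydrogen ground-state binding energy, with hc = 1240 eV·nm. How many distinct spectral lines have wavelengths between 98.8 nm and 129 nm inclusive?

2

Enumerate all n_i → n_f pairs with 1 ≤ n_f < n_i ≤ 6 and compute λ = 1240 / [13.6·1·(1/n_f² − 1/n_i²)].
Lines falling in [98.8, 129] nm: 3→1 (102.6 nm), 2→1 (121.6 nm).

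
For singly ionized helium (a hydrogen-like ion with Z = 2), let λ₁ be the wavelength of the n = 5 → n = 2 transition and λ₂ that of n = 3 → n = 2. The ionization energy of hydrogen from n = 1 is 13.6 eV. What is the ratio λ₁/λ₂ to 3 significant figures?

0.661

λ ∝ 1/ΔE ∝ 1/(1/n_f² − 1/n_i²), and the Z² and hc factors cancel in the ratio.
λ₁/λ₂ = (1/2² − 1/3²)/(1/2² − 1/5²) = 0.1389/0.2100 = 0.661.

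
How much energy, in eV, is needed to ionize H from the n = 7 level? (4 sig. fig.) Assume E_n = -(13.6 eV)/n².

E_7 = −13.60/49 = −0.2776 eV, so ionization (to E = 0) requires 0.2776 eV.

0.2776 eV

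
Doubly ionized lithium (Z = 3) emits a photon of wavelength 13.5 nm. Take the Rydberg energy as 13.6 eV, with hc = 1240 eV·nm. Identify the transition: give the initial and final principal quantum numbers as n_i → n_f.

The photon energy is ΔE = hc/λ = 1240 / 13.5 = 91.85 eV.
With Z = 3, ΔE = 122.4 × (1/n_f² − 1/n_i²), so 1/n_f² − 1/n_i² = 0.7504.
Trying n_f = 1 gives 1/n_i² = 0.2496, i.e. n_i ≈ 2; this pair matches.

n_i = 2, n_f = 1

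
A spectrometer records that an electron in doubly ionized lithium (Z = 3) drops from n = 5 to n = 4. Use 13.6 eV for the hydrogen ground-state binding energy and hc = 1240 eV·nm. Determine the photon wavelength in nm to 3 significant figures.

450 nm

For Z = 3 the level energies scale as Z², so the effective Rydberg energy is 13.6 × 9 = 122.4 eV.
ΔE = 122.4 × (1/4² − 1/5²) = 122.4 × 0.02250 = 2.754 eV.
λ = hc/ΔE = 1240 / 2.754 = 450 nm.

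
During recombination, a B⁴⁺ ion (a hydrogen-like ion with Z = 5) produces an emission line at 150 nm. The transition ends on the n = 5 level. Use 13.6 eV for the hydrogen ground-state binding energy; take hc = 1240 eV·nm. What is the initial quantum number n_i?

n_i = 8

The photon energy is ΔE = hc/λ = 1240 / 150 = 8.267 eV.
With Z = 5, ΔE = 340.0 × (1/n_f² − 1/n_i²), so 1/n_f² − 1/n_i² = 0.02431.
With n_f = 5: 1/n_i² = 1/25 − 0.02431 = 0.01569, so n_i ≈ 7.98.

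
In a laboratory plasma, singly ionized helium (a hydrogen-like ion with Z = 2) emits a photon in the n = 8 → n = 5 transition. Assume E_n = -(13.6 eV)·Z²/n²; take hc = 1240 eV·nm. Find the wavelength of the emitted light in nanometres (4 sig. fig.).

For Z = 2 the level energies scale as Z², so the effective Rydberg energy is 13.6 × 4 = 54.40 eV.
ΔE = 54.40 × (1/5² − 1/8²) = 54.40 × 0.02438 = 1.326 eV.
λ = hc/ΔE = 1240 / 1.326 = 935.1 nm.

935.1 nm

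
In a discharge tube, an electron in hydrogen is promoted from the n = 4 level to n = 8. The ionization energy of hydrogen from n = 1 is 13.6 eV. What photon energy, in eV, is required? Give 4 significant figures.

0.6375 eV

E_8 = −13.60/64 = −0.2125 eV and E_4 = −13.60/16 = −0.8500 eV.
The photon energy is |E_8 − E_4| = 0.6375 eV.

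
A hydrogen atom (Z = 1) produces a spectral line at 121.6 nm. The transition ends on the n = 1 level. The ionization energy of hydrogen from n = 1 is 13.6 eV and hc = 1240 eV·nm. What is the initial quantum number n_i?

The photon energy is ΔE = hc/λ = 1240 / 121.6 = 10.20 eV.
With Z = 1, ΔE = 13.60 × (1/n_f² − 1/n_i²), so 1/n_f² − 1/n_i² = 0.7498.
With n_f = 1: 1/n_i² = 1/1 − 0.7498 = 0.2502, so n_i ≈ 2.00.

n_i = 2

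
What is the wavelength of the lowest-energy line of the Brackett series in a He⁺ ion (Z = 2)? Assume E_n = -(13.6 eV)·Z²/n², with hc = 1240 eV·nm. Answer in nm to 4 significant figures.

1013 nm

The Brackett series terminates on n_f = 4; the first line has n_i = 4+1 = 5.
ΔE = 54.40 × (1/4² − 1/5²) = 1.224 eV.
λ = 1240 / 1.224 = 1013 nm.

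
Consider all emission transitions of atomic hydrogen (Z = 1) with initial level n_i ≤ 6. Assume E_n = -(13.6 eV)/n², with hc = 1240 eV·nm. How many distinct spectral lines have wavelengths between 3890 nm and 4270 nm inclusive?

1

Enumerate all n_i → n_f pairs with 1 ≤ n_f < n_i ≤ 6 and compute λ = 1240 / [13.6·1·(1/n_f² − 1/n_i²)].
Lines falling in [3890, 4270] nm: 5→4 (4052 nm).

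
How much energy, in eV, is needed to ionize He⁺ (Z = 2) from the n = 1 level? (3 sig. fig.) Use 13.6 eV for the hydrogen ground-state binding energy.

E_n = −13.6 Z²/n² = −54.40/n² eV for Z = 2.
E_1 = −54.40/1 = −54.4 eV, so ionization (to E = 0) requires 54.4 eV.

54.4 eV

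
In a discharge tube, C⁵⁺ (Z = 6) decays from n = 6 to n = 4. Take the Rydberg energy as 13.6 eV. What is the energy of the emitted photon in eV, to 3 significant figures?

The Bohr energies scale as Z², so for Z = 6: E_n = −489.6/n² eV.
E_6 = −489.6/36 = −13.60 eV and E_4 = −489.6/16 = −30.60 eV.
The photon energy is |E_6 − E_4| = 17.0 eV.

17.0 eV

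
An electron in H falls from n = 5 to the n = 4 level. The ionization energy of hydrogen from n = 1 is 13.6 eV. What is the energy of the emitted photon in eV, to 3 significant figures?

0.306 eV

E_5 = −13.60/25 = −0.5440 eV and E_4 = −13.60/16 = −0.8500 eV.
The photon energy is |E_5 − E_4| = 0.306 eV.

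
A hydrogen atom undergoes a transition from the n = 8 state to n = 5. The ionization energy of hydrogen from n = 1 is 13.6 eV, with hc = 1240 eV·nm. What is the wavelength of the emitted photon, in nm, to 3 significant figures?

ΔE = 13.60 × (1/5² − 1/8²) = 13.60 × 0.02438 = 0.3315 eV.
λ = hc/ΔE = 1240 / 0.3315 = 3740 nm.
This line belongs to the Pfund series.

3740 nm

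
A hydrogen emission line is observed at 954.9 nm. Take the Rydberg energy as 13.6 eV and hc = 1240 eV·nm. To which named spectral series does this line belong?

Paschen

ΔE = 1240/954.9 = 1.299 eV.
This matches 13.6 × (1/3² − 1/8²), so n_f = 3: the Paschen series.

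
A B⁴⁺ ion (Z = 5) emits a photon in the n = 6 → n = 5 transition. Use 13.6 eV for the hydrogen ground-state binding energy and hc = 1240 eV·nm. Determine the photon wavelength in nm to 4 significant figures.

298.4 nm

For Z = 5 the level energies scale as Z², so the effective Rydberg energy is 13.6 × 25 = 340.0 eV.
ΔE = 340.0 × (1/5² − 1/6²) = 340.0 × 0.01222 = 4.156 eV.
λ = hc/ΔE = 1240 / 4.156 = 298.4 nm.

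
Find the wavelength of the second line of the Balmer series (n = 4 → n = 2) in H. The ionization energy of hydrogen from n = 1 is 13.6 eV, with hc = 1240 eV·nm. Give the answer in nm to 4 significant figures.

The Balmer series terminates on n_f = 2; the second line has n_i = 2+2 = 4.
ΔE = 13.60 × (1/2² − 1/4²) = 2.550 eV.
λ = 1240 / 2.550 = 486.3 nm.

486.3 nm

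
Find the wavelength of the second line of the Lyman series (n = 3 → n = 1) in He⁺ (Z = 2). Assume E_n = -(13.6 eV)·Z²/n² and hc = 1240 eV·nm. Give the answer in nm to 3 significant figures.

The Lyman series terminates on n_f = 1; the second line has n_i = 1+2 = 3.
ΔE = 54.40 × (1/1² − 1/3²) = 48.36 eV.
λ = 1240 / 48.36 = 25.6 nm.

25.6 nm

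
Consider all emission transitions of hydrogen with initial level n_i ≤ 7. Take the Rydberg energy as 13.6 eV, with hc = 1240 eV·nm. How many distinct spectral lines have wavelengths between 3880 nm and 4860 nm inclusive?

2

Enumerate all n_i → n_f pairs with 1 ≤ n_f < n_i ≤ 7 and compute λ = 1240 / [13.6·1·(1/n_f² − 1/n_i²)].
Lines falling in [3880, 4860] nm: 5→4 (4052 nm), 7→5 (4654 nm).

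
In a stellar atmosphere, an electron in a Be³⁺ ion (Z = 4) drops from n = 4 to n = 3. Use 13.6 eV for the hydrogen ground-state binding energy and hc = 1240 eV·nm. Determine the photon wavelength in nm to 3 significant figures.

For Z = 4 the level energies scale as Z², so the effective Rydberg energy is 13.6 × 16 = 217.6 eV.
ΔE = 217.6 × (1/3² − 1/4²) = 217.6 × 0.04861 = 10.58 eV.
λ = hc/ΔE = 1240 / 10.58 = 117 nm.

117 nm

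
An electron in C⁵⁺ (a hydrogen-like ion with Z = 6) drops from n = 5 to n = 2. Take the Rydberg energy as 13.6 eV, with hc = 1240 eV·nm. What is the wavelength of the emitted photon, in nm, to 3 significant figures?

For Z = 6 the level energies scale as Z², so the effective Rydberg energy is 13.6 × 36 = 489.6 eV.
ΔE = 489.6 × (1/2² − 1/5²) = 489.6 × 0.2100 = 102.8 eV.
λ = hc/ΔE = 1240 / 102.8 = 12.1 nm.

12.1 nm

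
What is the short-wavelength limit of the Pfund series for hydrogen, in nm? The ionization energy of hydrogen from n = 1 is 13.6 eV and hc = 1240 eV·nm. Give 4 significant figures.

The Pfund series has lower level n_f = 5; the series limit corresponds to n_i → ∞.
ΔE_max = 13.6 × 1 / 5² = 0.5440 eV.
λ_min = 1240 / 0.5440 = 2279 nm.

2279 nm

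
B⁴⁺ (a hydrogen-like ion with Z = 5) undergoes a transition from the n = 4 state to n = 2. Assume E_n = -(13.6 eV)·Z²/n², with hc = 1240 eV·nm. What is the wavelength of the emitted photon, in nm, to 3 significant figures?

For Z = 5 the level energies scale as Z², so the effective Rydberg energy is 13.6 × 25 = 340.0 eV.
ΔE = 340.0 × (1/2² − 1/4²) = 340.0 × 0.1875 = 63.75 eV.
λ = hc/ΔE = 1240 / 63.75 = 19.5 nm.

19.5 nm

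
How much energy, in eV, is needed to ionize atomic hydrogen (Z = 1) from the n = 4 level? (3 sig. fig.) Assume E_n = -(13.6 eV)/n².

E_4 = −13.60/16 = −0.850 eV, so ionization (to E = 0) requires 0.850 eV.

0.850 eV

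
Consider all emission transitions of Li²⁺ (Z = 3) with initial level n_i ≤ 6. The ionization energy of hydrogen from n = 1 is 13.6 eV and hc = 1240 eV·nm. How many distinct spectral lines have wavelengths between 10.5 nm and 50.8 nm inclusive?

6

Enumerate all n_i → n_f pairs with 1 ≤ n_f < n_i ≤ 6 and compute λ = 1240 / [13.6·9·(1/n_f² − 1/n_i²)].
Lines falling in [10.5, 50.8] nm: 5→1 (10.55 nm), 4→1 (10.81 nm), 3→1 (11.40 nm), 2→1 (13.51 nm), 6→2 (45.59 nm), 5→2 (48.24 nm).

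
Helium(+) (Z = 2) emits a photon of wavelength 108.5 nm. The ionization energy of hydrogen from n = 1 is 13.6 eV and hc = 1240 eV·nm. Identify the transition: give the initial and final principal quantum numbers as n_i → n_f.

The photon energy is ΔE = hc/λ = 1240 / 108.5 = 11.43 eV.
With Z = 2, ΔE = 54.40 × (1/n_f² − 1/n_i²), so 1/n_f² − 1/n_i² = 0.2101.
Trying n_f = 2 gives 1/n_i² = 0.03992, i.e. n_i ≈ 5; this pair matches.

n_i = 5, n_f = 2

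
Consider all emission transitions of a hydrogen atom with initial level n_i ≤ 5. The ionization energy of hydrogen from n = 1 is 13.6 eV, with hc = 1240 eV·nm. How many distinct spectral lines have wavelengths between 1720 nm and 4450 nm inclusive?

Enumerate all n_i → n_f pairs with 1 ≤ n_f < n_i ≤ 5 and compute λ = 1240 / [13.6·1·(1/n_f² − 1/n_i²)].
Lines falling in [1720, 4450] nm: 4→3 (1876 nm), 5→4 (4052 nm).

2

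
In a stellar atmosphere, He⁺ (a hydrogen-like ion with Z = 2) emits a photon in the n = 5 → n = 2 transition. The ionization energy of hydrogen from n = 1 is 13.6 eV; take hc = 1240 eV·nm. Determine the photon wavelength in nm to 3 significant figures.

109 nm

For Z = 2 the level energies scale as Z², so the effective Rydberg energy is 13.6 × 4 = 54.40 eV.
ΔE = 54.40 × (1/2² − 1/5²) = 54.40 × 0.2100 = 11.42 eV.
λ = hc/ΔE = 1240 / 11.42 = 109 nm.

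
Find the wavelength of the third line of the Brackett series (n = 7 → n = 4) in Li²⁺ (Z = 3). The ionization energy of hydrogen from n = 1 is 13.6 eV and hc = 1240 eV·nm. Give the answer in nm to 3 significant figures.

241 nm

The Brackett series terminates on n_f = 4; the third line has n_i = 4+3 = 7.
ΔE = 122.4 × (1/4² − 1/7²) = 5.152 eV.
λ = 1240 / 5.152 = 241 nm.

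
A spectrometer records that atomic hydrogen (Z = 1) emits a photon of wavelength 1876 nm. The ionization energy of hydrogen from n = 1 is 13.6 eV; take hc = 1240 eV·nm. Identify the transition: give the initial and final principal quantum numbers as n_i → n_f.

The photon energy is ΔE = hc/λ = 1240 / 1876 = 0.6610 eV.
With Z = 1, ΔE = 13.60 × (1/n_f² − 1/n_i²), so 1/n_f² − 1/n_i² = 0.04860.
Trying n_f = 3 gives 1/n_i² = 0.06251, i.e. n_i ≈ 4; this pair matches.

n_i = 4, n_f = 3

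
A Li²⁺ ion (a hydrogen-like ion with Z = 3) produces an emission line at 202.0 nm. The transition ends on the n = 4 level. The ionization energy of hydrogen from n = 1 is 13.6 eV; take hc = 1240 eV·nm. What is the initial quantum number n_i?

n_i = 9

The photon energy is ΔE = hc/λ = 1240 / 202.0 = 6.139 eV.
With Z = 3, ΔE = 122.4 × (1/n_f² − 1/n_i²), so 1/n_f² − 1/n_i² = 0.05015.
With n_f = 4: 1/n_i² = 1/16 − 0.05015 = 0.01235, so n_i ≈ 9.00.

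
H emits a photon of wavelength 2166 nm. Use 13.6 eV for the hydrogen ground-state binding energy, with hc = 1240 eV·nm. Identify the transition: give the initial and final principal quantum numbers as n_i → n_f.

n_i = 7, n_f = 4

The photon energy is ΔE = hc/λ = 1240 / 2166 = 0.5725 eV.
With Z = 1, ΔE = 13.60 × (1/n_f² − 1/n_i²), so 1/n_f² − 1/n_i² = 0.04209.
Trying n_f = 4 gives 1/n_i² = 0.02041, i.e. n_i ≈ 7; this pair matches.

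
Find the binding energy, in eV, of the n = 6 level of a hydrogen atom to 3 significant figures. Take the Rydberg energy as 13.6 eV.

0.378 eV

E_6 = −13.60/36 = −0.378 eV, so ionization (to E = 0) requires 0.378 eV.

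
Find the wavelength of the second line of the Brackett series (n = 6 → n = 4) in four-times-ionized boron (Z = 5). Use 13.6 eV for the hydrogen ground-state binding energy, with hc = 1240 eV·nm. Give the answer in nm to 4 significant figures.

105.0 nm

The Brackett series terminates on n_f = 4; the second line has n_i = 4+2 = 6.
ΔE = 340.0 × (1/4² − 1/6²) = 11.81 eV.
λ = 1240 / 11.81 = 105.0 nm.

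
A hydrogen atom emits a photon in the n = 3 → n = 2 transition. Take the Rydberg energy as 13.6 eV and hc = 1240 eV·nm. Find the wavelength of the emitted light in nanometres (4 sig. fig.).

656.5 nm

ΔE = 13.60 × (1/2² − 1/3²) = 13.60 × 0.1389 = 1.889 eV.
λ = hc/ΔE = 1240 / 1.889 = 656.5 nm.
This line belongs to the Balmer series.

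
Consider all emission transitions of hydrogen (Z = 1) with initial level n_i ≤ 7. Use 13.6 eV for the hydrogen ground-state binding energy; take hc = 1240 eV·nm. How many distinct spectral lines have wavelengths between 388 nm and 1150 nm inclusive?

Enumerate all n_i → n_f pairs with 1 ≤ n_f < n_i ≤ 7 and compute λ = 1240 / [13.6·1·(1/n_f² − 1/n_i²)].
Lines falling in [388, 1150] nm: 7→2 (397.1 nm), 6→2 (410.3 nm), 5→2 (434.2 nm), 4→2 (486.3 nm), 3→2 (656.5 nm), 7→3 (1005 nm), 6→3 (1094 nm).

7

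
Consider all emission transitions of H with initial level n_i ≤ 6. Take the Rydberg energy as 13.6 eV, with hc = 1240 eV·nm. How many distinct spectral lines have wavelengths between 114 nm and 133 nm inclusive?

Enumerate all n_i → n_f pairs with 1 ≤ n_f < n_i ≤ 6 and compute λ = 1240 / [13.6·1·(1/n_f² − 1/n_i²)].
Lines falling in [114, 133] nm: 2→1 (121.6 nm).

1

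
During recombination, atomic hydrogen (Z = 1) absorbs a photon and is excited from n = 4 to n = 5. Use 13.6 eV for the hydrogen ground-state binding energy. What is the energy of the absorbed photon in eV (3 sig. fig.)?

E_5 = −13.60/25 = −0.5440 eV and E_4 = −13.60/16 = −0.8500 eV.
The photon energy is |E_5 − E_4| = 0.306 eV.

0.306 eV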